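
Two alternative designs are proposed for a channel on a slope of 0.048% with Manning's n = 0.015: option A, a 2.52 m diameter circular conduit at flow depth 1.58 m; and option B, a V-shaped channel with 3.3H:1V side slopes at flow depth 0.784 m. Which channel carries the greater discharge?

Channel A: For a circular section of diameter D = 2.52 m at depth y = 1.58 m, the central angle is θ = 2 arccos(1 − 2y/D) = 3.655 rad. Then A = (D²/8)(θ − sin θ) = 3.291 m² and P = Dθ/2 = 4.605 m. Hydraulic radius R = A/P = 3.291/4.605 = 0.7147 m. Q_A = (1/0.015)·3.291·0.7147^(2/3)·√0.00048 = 3.843 m³/s.
Channel B: For a triangular section with side slope z = 3.3: A = zy² = 3.3×0.784² = 2.028 m²; P = 2y√(1+z²) = 2×0.784×3.448 = 5.407 m. Hydraulic radius R = A/P = 2.028/5.407 = 0.3752 m. Q_B = (1/0.015)·2.028·0.3752^(2/3)·√0.00048 = 1.541 m³/s.
Q_A = 3.843 m³/s vs Q_B = 1.541 m³/s, so channel A carries more.

channel A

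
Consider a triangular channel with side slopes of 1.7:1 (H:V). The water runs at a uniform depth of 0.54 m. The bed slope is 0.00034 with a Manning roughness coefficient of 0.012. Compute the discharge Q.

Q = 0.288 m³/s

For a triangular section with side slope z = 1.7: A = zy² = 1.7×0.54² = 0.4957 m²; P = 2y√(1+z²) = 2×0.54×1.972 = 2.13 m.
Hydraulic radius R = A/P = 0.4957/2.13 = 0.2327 m.
Manning's equation: Q = (1/n) A R^(2/3) S^(1/2) = (1/0.012) × 0.4957 × 0.2327^(2/3) × 0.00034^(1/2) = 0.288 m³/s.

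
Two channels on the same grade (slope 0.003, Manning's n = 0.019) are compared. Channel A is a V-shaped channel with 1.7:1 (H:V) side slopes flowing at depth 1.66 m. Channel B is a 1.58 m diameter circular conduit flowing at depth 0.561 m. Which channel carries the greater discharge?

channel A

Channel A: For a triangular section with side slope z = 1.7: A = zy² = 1.7×1.66² = 4.685 m²; P = 2y√(1+z²) = 2×1.66×1.972 = 6.548 m. Hydraulic radius R = A/P = 4.685/6.548 = 0.7154 m. Q_A = (1/0.019)·4.685·0.7154^(2/3)·√0.003 = 10.8 m³/s.
Channel B: For a circular section of diameter D = 1.58 m at depth y = 0.561 m, the central angle is θ = 2 arccos(1 − 2y/D) = 2.553 rad. Then A = (D²/8)(θ − sin θ) = 0.6236 m² and P = Dθ/2 = 2.017 m. Hydraulic radius R = A/P = 0.6236/2.017 = 0.3092 m. Q_B = (1/0.019)·0.6236·0.3092^(2/3)·√0.003 = 0.822 m³/s.
Q_A = 10.8 m³/s vs Q_B = 0.822 m³/s, so channel A carries more.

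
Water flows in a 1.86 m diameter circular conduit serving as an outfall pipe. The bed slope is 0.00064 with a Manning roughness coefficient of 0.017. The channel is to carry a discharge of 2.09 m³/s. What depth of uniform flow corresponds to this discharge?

y_n = 1.33 m

Manning's equation rearranged: A R^(2/3) = nQ / (1·√S) = 0.017 × 2.09 / (√0.00064) = 1.404.
Trying y = 1.07 m: A R^(2/3) = 1.026 — short.
Trying y = 1.55 m: A R^(2/3) = 1.654 — over.
Trying y = 1.33 m: A R^(2/3) = 1.403 — close enough.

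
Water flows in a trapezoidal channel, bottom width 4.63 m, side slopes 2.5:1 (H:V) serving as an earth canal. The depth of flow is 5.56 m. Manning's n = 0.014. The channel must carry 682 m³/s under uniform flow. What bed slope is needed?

With bottom width b = 4.63 m and side slope z = 2.5: A = (b + zy)y = (4.63 + 2.5×5.56)×5.56 = 103 m²; P = b + 2y√(1+z²) = 4.63 + 2×5.56×2.693 = 34.57 m.
Hydraulic radius R = A/P = 103/34.57 = 2.98 m.
From Manning's equation, S = [nQ / (1 A R^(2/3))]² = [0.014 × 682 / (1 × 103 × 2.98^(2/3))]² = 0.002.

S = 0.002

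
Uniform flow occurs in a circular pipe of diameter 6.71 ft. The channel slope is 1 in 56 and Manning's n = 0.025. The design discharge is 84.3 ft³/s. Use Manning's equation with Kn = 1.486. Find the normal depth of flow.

Manning's equation rearranged: A R^(2/3) = nQ / (1.486·√S) = 0.025 × 84.3 / (1.486 × √0.01786) = 10.61.
Try y = 2.27 ft: A R^(2/3) = 12.31 — too large.
Try y = 2.1 ft: A R^(2/3) = 10.61 — matches.

y_n = 2.1 ft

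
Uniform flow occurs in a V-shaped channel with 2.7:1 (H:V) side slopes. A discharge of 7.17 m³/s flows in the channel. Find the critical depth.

At critical depth, Q² T / (g A³) = 1, i.e. A³/T = Q²/g = 7.17²/9.81 = 5.24.
At y = 1.36 m: A³/T = 16.96 — high.
At y = 0.956 m: A³/T = 2.911 — low.
At y = 1.08 m: A³/T = 5.356 — ≈ 5.24.

y_c = 1.08 m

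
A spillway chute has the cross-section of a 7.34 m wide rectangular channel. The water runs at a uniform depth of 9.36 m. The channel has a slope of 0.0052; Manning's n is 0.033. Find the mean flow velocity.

Flow area A = b·y = 7.34 × 9.36 = 68.7 m². Wetted perimeter P = b + 2y = 7.34 + 2×9.36 = 26.06 m.
Hydraulic radius R = A/P = 68.7/26.06 = 2.636 m.
From Manning's equation, V = (1/n) R^(2/3) S^(1/2) = (1/0.033) × 2.636^(2/3) × 0.0052^(1/2) = 4.17 m/s.

V = 4.17 m/s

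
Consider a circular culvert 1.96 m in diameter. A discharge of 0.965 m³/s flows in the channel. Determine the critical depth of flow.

y_c = 0.461 m

At critical depth, Q² T / (g A³) = 1, i.e. A³/T = Q²/g = 0.965²/9.81 = 0.09493.
At y = 0.348 m: A³/T = 0.03169 — too small.
At y = 0.461 m: A³/T = 0.09531 — matches.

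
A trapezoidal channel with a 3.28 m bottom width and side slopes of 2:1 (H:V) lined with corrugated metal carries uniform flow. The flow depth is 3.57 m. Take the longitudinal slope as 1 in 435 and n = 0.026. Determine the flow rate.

With bottom width b = 3.28 m and side slope z = 2: A = (b + zy)y = (3.28 + 2×3.57)×3.57 = 37.2 m²; P = b + 2y√(1+z²) = 3.28 + 2×3.57×2.236 = 19.25 m.
Hydraulic radius R = A/P = 37.2/19.25 = 1.933 m.
Manning's equation: Q = (1/n) A R^(2/3) S^(1/2) = (1/0.026) × 37.2 × 1.933^(2/3) × 0.002299^(1/2) = 106 m³/s.

Q = 106 m³/s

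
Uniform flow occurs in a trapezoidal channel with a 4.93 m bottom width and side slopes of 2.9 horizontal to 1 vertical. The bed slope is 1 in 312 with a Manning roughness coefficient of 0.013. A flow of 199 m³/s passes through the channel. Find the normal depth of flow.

y_n = 2.66 m

Manning's equation rearranged: A R^(2/3) = nQ / (1·√S) = 0.013 × 199 / (√0.003205) = 45.7.
Try y = 2.04 m: A R^(2/3) = 25.92 — short.
Try y = 2.66 m: A R^(2/3) = 45.68 — ≈ 45.7.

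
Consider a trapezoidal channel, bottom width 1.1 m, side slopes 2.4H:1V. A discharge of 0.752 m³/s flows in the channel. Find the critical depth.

At critical depth, Q² T / (g A³) = 1, i.e. A³/T = Q²/g = 0.752²/9.81 = 0.05765.
At y = 0.34 m: A³/T = 0.1012 — over.
At y = 0.213 m: A³/T = 0.01904 — short.
At y = 0.291 m: A³/T = 0.05741 — close enough.

y_c = 0.291 m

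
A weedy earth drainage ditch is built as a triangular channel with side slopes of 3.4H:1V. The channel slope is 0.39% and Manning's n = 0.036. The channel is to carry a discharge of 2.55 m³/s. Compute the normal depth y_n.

Manning's equation rearranged: A R^(2/3) = nQ / (1·√S) = 0.036 × 2.55 / (√0.0039) = 1.47.
Trying y = 0.663 m: A R^(2/3) = 0.6963 — short.
Trying y = 0.986 m: A R^(2/3) = 2.007 — over.
Trying y = 0.877 m: A R^(2/3) = 1.468 — matches.

y_n = 0.877 m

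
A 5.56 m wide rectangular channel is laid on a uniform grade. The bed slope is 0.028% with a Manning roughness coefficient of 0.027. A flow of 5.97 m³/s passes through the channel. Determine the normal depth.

Manning's equation rearranged: A R^(2/3) = nQ / (1·√S) = 0.027 × 5.97 / (√0.00028) = 9.633.
Trying y = 1.86 m: A R^(2/3) = 11.12 — over.
Trying y = 1.24 m: A R^(2/3) = 6.223 — short.
Trying y = 1.68 m: A R^(2/3) = 9.632 — ≈ 9.633.

y_n = 1.68 m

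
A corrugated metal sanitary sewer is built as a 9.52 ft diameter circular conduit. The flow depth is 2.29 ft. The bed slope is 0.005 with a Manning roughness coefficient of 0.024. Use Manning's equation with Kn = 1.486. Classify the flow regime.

For a circular section of diameter D = 9.52 ft at depth y = 2.29 ft, the central angle is θ = 2 arccos(1 − 2y/D) = 2.05 rad. Then A = (D²/8)(θ − sin θ) = 13.18 ft² and P = Dθ/2 = 9.76 ft.
Hydraulic radius R = A/P = 13.18/9.76 = 1.35 ft.
V = (1.486/n) R^(2/3) √S = (1.486/0.024) × 1.35^(2/3) × √0.005 = 5.349 ft/s. Hydraulic depth D_h = A/T = 13.18/8.138 = 1.619 ft.
Froude number Fr = V/√(g·D_h) = 5.349/√(32.2×1.619) = 0.741, which is less than 1, so the flow is subcritical.

subcritical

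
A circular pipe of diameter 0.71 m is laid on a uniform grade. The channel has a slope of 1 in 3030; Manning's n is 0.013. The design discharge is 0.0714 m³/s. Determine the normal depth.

Manning's equation rearranged: A R^(2/3) = nQ / (1·√S) = 0.013 × 0.0714 / (√0.00033) = 0.05109.
At y = 0.375 m: A R^(2/3) = 0.06854 — too large.
At y = 0.281 m: A R^(2/3) = 0.04133 — too small.
At y = 0.316 m: A R^(2/3) = 0.05108 — ≈ 0.05109.

y_n = 0.316 m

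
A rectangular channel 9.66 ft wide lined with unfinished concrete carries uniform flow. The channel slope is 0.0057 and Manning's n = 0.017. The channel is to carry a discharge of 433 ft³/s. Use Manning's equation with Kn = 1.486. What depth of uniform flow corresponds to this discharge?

Manning's equation rearranged: A R^(2/3) = nQ / (1.486·√S) = 0.017 × 433 / (1.486 × √0.0057) = 65.61.
Try y = 2.8 ft: A R^(2/3) = 39.61 — short.
Try y = 4.89 ft: A R^(2/3) = 85.38 — over.
Try y = 4.02 ft: A R^(2/3) = 65.57 — close enough.

y_n = 4.02 ft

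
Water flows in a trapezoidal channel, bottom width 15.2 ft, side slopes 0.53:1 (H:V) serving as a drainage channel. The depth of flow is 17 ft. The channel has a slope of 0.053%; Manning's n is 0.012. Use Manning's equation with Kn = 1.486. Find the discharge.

With bottom width b = 15.2 ft and side slope z = 0.53: A = (b + zy)y = (15.2 + 0.53×17)×17 = 411.6 ft²; P = b + 2y√(1+z²) = 15.2 + 2×17×1.132 = 53.68 ft.
Hydraulic radius R = A/P = 411.6/53.68 = 7.667 ft.
Manning's equation: Q = (1.486/n) A R^(2/3) S^(1/2) = (1.486/0.012) × 411.6 × 7.667^(2/3) × 0.00053^(1/2) = 4560 ft³/s.

Q = 4560 ft³/s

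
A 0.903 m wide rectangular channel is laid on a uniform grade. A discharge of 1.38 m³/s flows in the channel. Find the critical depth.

y_c = 0.62 m

For a rectangular channel, critical depth y_c = (q²/g)^(1/3) where q = Q/b = 1.38/0.903 = 1.528 m²/s.
So y_c = (1.528²/9.81)^(1/3) = 0.62 m.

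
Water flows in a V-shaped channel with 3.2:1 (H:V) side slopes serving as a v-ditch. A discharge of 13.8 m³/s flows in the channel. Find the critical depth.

y_c = 1.31 m

At critical depth, Q² T / (g A³) = 1, i.e. A³/T = Q²/g = 13.8²/9.81 = 19.41.
Trying y = 1.65 m: A³/T = 62.62 — too large.
Trying y = 0.892 m: A³/T = 2.891 — too small.
Trying y = 1.31 m: A³/T = 19.75 — close enough.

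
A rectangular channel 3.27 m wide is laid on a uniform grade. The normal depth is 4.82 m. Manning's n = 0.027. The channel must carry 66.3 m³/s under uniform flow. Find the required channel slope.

S = 0.00989

Flow area A = b·y = 3.27 × 4.82 = 15.76 m². Wetted perimeter P = b + 2y = 3.27 + 2×4.82 = 12.91 m.
Hydraulic radius R = A/P = 15.76/12.91 = 1.221 m.
From Manning's equation, S = [nQ / (1 A R^(2/3))]² = [0.027 × 66.3 / (1 × 15.76 × 1.221^(2/3))]² = 0.00989.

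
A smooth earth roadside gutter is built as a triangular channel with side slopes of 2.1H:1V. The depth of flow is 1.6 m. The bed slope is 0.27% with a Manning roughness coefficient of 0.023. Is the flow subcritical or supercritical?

For a triangular section with side slope z = 2.1: A = zy² = 2.1×1.6² = 5.376 m²; P = 2y√(1+z²) = 2×1.6×2.326 = 7.443 m.
Hydraulic radius R = A/P = 5.376/7.443 = 0.7223 m.
V = (1/n) R^(2/3) √S = (1/0.023) × 0.7223^(2/3) × √0.0027 = 1.819 m/s. Hydraulic depth D_h = A/T = 5.376/6.72 = 0.8 m.
Froude number Fr = V/√(g·D_h) = 1.819/√(9.81×0.8) = 0.649, which is less than 1, so the flow is subcritical.

subcritical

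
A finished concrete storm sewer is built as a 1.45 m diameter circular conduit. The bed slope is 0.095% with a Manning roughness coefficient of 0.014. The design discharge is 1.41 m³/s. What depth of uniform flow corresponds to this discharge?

Manning's equation rearranged: A R^(2/3) = nQ / (1·√S) = 0.014 × 1.41 / (√0.00095) = 0.6405.
Trying y = 1.11 m: A R^(2/3) = 0.7836 — over.
Trying y = 0.833 m: A R^(2/3) = 0.5272 — short.
Trying y = 0.948 m: A R^(2/3) = 0.6403 — matches.

y_n = 0.948 m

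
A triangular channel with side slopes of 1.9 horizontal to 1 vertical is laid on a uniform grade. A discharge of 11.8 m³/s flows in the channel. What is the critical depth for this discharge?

At critical depth, Q² T / (g A³) = 1, i.e. A³/T = Q²/g = 11.8²/9.81 = 14.19.
Trying y = 1.21 m: A³/T = 4.682 — too small.
Trying y = 1.7 m: A³/T = 25.63 — too large.
Trying y = 1.51 m: A³/T = 14.17 — matches.

y_c = 1.51 m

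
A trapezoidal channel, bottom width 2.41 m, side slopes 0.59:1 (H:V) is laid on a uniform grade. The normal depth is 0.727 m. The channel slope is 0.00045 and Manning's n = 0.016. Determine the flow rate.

With bottom width b = 2.41 m and side slope z = 0.59: A = (b + zy)y = (2.41 + 0.59×0.727)×0.727 = 2.064 m²; P = b + 2y√(1+z²) = 2.41 + 2×0.727×1.161 = 4.098 m.
Hydraulic radius R = A/P = 2.064/4.098 = 0.5036 m.
Manning's equation: Q = (1/n) A R^(2/3) S^(1/2) = (1/0.016) × 2.064 × 0.5036^(2/3) × 0.00045^(1/2) = 1.73 m³/s.

Q = 1.73 m³/s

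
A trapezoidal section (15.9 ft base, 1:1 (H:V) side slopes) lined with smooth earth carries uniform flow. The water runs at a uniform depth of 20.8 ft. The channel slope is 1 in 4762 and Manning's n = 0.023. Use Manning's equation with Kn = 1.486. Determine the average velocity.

V = 4.41 ft/s

With bottom width b = 15.9 ft and side slope z = 1: A = (b + zy)y = (15.9 + 1×20.8)×20.8 = 763.4 ft²; P = b + 2y√(1+z²) = 15.9 + 2×20.8×1.414 = 74.73 ft.
Hydraulic radius R = A/P = 763.4/74.73 = 10.21 ft.
From Manning's equation, V = (1.486/n) R^(2/3) S^(1/2) = (1.486/0.023) × 10.21^(2/3) × 0.00021^(1/2) = 4.41 ft/s.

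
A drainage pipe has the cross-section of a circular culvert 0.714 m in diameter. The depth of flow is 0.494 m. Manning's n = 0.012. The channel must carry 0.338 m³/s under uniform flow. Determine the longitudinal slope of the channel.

S = 0.0015

For a circular section of diameter D = 0.714 m at depth y = 0.494 m, the central angle is θ = 2 arccos(1 − 2y/D) = 3.929 rad. Then A = (D²/8)(θ − sin θ) = 0.2956 m² and P = Dθ/2 = 1.403 m.
Hydraulic radius R = A/P = 0.2956/1.403 = 0.2107 m.
From Manning's equation, S = [nQ / (1 A R^(2/3))]² = [0.012 × 0.338 / (1 × 0.2956 × 0.2107^(2/3))]² = 0.0015.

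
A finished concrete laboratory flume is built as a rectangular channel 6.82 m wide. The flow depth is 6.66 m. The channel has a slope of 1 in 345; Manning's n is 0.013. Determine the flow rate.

Flow area A = b·y = 6.82 × 6.66 = 45.42 m². Wetted perimeter P = b + 2y = 6.82 + 2×6.66 = 20.14 m.
Hydraulic radius R = A/P = 45.42/20.14 = 2.255 m.
Manning's equation: Q = (1/n) A R^(2/3) S^(1/2) = (1/0.013) × 45.42 × 2.255^(2/3) × 0.002899^(1/2) = 323 m³/s.

Q = 323 m³/s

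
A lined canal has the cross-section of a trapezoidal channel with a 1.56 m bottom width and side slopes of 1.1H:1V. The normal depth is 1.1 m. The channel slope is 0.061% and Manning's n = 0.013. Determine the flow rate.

Q = 4.26 m³/s

With bottom width b = 1.56 m and side slope z = 1.1: A = (b + zy)y = (1.56 + 1.1×1.1)×1.1 = 3.047 m²; P = b + 2y√(1+z²) = 1.56 + 2×1.1×1.487 = 4.831 m.
Hydraulic radius R = A/P = 3.047/4.831 = 0.6308 m.
Manning's equation: Q = (1/n) A R^(2/3) S^(1/2) = (1/0.013) × 3.047 × 0.6308^(2/3) × 0.00061^(1/2) = 4.26 m³/s.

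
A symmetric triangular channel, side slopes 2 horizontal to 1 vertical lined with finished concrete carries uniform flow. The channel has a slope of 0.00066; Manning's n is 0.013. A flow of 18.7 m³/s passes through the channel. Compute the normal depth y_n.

y_n = 2.19 m

Manning's equation rearranged: A R^(2/3) = nQ / (1·√S) = 0.013 × 18.7 / (√0.00066) = 9.463.
At y = 2.79 m: A R^(2/3) = 18.04 — over.
At y = 1.77 m: A R^(2/3) = 5.362 — short.
At y = 2.19 m: A R^(2/3) = 9.46 — close enough.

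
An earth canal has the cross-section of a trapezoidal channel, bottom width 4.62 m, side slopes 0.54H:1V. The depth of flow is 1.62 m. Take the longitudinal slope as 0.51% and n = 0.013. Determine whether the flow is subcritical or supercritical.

With bottom width b = 4.62 m and side slope z = 0.54: A = (b + zy)y = (4.62 + 0.54×1.62)×1.62 = 8.902 m²; P = b + 2y√(1+z²) = 4.62 + 2×1.62×1.136 = 8.302 m.
Hydraulic radius R = A/P = 8.902/8.302 = 1.072 m.
V = (1/n) R^(2/3) √S = (1/0.013) × 1.072^(2/3) × √0.0051 = 5.755 m/s. Hydraulic depth D_h = A/T = 8.902/6.37 = 1.398 m.
Froude number Fr = V/√(g·D_h) = 5.755/√(9.81×1.398) = 1.55, which is greater than 1, so the flow is supercritical.

supercritical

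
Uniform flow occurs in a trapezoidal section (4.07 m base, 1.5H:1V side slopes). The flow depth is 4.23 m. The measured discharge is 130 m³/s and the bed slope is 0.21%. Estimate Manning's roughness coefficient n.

n = 0.0269

With bottom width b = 4.07 m and side slope z = 1.5: A = (b + zy)y = (4.07 + 1.5×4.23)×4.23 = 44.06 m²; P = b + 2y√(1+z²) = 4.07 + 2×4.23×1.803 = 19.32 m.
Hydraulic radius R = A/P = 44.06/19.32 = 2.28 m.
Rearranging Manning's equation: n = (1/Q) A R^(2/3) S^(1/2) = (1/130) × 44.06 × 2.28^(2/3) × √0.0021 = 0.0269.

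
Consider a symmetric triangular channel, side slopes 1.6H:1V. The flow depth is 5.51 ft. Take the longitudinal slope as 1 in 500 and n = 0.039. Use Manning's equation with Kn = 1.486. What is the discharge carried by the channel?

For a triangular section with side slope z = 1.6: A = zy² = 1.6×5.51² = 48.58 ft²; P = 2y√(1+z²) = 2×5.51×1.887 = 20.79 ft.
Hydraulic radius R = A/P = 48.58/20.79 = 2.336 ft.
Manning's equation: Q = (1.486/n) A R^(2/3) S^(1/2) = (1.486/0.039) × 48.58 × 2.336^(2/3) × 0.002^(1/2) = 146 ft³/s.

Q = 146 ft³/s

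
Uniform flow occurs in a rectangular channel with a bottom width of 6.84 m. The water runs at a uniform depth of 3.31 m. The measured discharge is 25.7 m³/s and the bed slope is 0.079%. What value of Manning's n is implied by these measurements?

Flow area A = b·y = 6.84 × 3.31 = 22.64 m². Wetted perimeter P = b + 2y = 6.84 + 2×3.31 = 13.46 m.
Hydraulic radius R = A/P = 22.64/13.46 = 1.682 m.
Rearranging Manning's equation: n = (1/Q) A R^(2/3) S^(1/2) = (1/25.7) × 22.64 × 1.682^(2/3) × √0.00079 = 0.035.

n = 0.035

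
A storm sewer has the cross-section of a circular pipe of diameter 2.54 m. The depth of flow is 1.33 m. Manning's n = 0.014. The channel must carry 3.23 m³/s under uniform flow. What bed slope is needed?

S = 0.0005

For a circular section of diameter D = 2.54 m at depth y = 1.33 m, the central angle is θ = 2 arccos(1 − 2y/D) = 3.236 rad. Then A = (D²/8)(θ − sin θ) = 2.686 m² and P = Dθ/2 = 4.11 m.
Hydraulic radius R = A/P = 2.686/4.11 = 0.6535 m.
From Manning's equation, S = [nQ / (1 A R^(2/3))]² = [0.014 × 3.23 / (1 × 2.686 × 0.6535^(2/3))]² = 0.0005.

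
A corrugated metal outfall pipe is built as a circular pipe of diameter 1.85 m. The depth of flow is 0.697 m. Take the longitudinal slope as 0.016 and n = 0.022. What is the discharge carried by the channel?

Q = 2.79 m³/s

For a circular section of diameter D = 1.85 m at depth y = 0.697 m, the central angle is θ = 2 arccos(1 − 2y/D) = 2.643 rad. Then A = (D²/8)(θ − sin θ) = 0.9265 m² and P = Dθ/2 = 2.445 m.
Hydraulic radius R = A/P = 0.9265/2.445 = 0.3789 m.
Manning's equation: Q = (1/n) A R^(2/3) S^(1/2) = (1/0.022) × 0.9265 × 0.3789^(2/3) × 0.016^(1/2) = 2.79 m³/s.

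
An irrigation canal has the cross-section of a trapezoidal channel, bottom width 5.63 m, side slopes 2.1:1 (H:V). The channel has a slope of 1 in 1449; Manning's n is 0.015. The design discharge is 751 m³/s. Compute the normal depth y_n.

Manning's equation rearranged: A R^(2/3) = nQ / (1·√S) = 0.015 × 751 / (√0.0006901) = 428.8.
Trying y = 9.16 m: A R^(2/3) = 641 — over.
Trying y = 6.8 m: A R^(2/3) = 320 — short.
Trying y = 7.72 m: A R^(2/3) = 429.1 — matches.

y_n = 7.72 m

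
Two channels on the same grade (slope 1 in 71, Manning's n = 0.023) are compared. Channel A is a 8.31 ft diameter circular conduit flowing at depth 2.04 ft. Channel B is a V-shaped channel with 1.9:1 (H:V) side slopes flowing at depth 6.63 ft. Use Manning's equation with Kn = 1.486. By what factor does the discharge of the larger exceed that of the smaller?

14.7

Channel A: For a circular section of diameter D = 8.31 ft at depth y = 2.04 ft, the central angle is θ = 2 arccos(1 − 2y/D) = 2.073 rad. Then A = (D²/8)(θ − sin θ) = 10.33 ft² and P = Dθ/2 = 8.615 ft. Hydraulic radius R = A/P = 10.33/8.615 = 1.2 ft. Q_A = (1.486/0.023)·10.33·1.2^(2/3)·√0.01408 = 89.46 ft³/s.
Channel B: For a triangular section with side slope z = 1.9: A = zy² = 1.9×6.63² = 83.52 ft²; P = 2y√(1+z²) = 2×6.63×2.147 = 28.47 ft. Hydraulic radius R = A/P = 83.52/28.47 = 2.934 ft. Q_B = (1.486/0.023)·83.52·2.934^(2/3)·√0.01408 = 1312 ft³/s.
The larger discharge is 1312 ft³/s and the smaller is 89.46 ft³/s; the ratio is 14.7.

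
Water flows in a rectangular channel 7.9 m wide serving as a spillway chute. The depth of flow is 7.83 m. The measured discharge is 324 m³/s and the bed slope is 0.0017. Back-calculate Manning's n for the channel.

n = 0.015

Flow area A = b·y = 7.9 × 7.83 = 61.86 m². Wetted perimeter P = b + 2y = 7.9 + 2×7.83 = 23.56 m.
Hydraulic radius R = A/P = 61.86/23.56 = 2.626 m.
Rearranging Manning's equation: n = (1/Q) A R^(2/3) S^(1/2) = (1/324) × 61.86 × 2.626^(2/3) × √0.0017 = 0.015.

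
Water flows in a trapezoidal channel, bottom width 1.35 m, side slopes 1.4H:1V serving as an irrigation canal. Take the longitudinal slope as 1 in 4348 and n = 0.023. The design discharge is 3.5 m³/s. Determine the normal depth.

y_n = 1.63 m

Manning's equation rearranged: A R^(2/3) = nQ / (1·√S) = 0.023 × 3.5 / (√0.00023) = 5.308.
Try y = 1.33 m: A R^(2/3) = 3.434 — low.
Try y = 1.97 m: A R^(2/3) = 8.069 — high.
Try y = 1.63 m: A R^(2/3) = 5.315 — close enough.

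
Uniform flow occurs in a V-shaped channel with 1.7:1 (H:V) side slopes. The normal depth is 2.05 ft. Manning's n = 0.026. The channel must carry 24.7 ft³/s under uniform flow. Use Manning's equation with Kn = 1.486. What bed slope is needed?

For a triangular section with side slope z = 1.7: A = zy² = 1.7×2.05² = 7.144 ft²; P = 2y√(1+z²) = 2×2.05×1.972 = 8.086 ft.
Hydraulic radius R = A/P = 7.144/8.086 = 0.8835 ft.
From Manning's equation, S = [nQ / (1.486 A R^(2/3))]² = [0.026 × 24.7 / (1.486 × 7.144 × 0.8835^(2/3))]² = 0.00432.

S = 0.00432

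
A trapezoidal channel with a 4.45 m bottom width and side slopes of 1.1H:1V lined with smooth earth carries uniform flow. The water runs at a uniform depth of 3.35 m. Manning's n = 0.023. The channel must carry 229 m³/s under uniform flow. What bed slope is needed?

S = 0.016

With bottom width b = 4.45 m and side slope z = 1.1: A = (b + zy)y = (4.45 + 1.1×3.35)×3.35 = 27.25 m²; P = b + 2y√(1+z²) = 4.45 + 2×3.35×1.487 = 14.41 m.
Hydraulic radius R = A/P = 27.25/14.41 = 1.891 m.
From Manning's equation, S = [nQ / (1 A R^(2/3))]² = [0.023 × 229 / (1 × 27.25 × 1.891^(2/3))]² = 0.016.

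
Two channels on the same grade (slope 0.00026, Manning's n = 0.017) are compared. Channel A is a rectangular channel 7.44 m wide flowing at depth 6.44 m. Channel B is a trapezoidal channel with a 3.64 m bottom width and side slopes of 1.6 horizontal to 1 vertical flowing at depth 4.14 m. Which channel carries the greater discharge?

channel A

Channel A: Flow area A = b·y = 7.44 × 6.44 = 47.91 m². Wetted perimeter P = b + 2y = 7.44 + 2×6.44 = 20.32 m. Hydraulic radius R = A/P = 47.91/20.32 = 2.358 m. Q_A = (1/0.017)·47.91·2.358^(2/3)·√0.00026 = 80.51 m³/s.
Channel B: With bottom width b = 3.64 m and side slope z = 1.6: A = (b + zy)y = (3.64 + 1.6×4.14)×4.14 = 42.49 m²; P = b + 2y√(1+z²) = 3.64 + 2×4.14×1.887 = 19.26 m. Hydraulic radius R = A/P = 42.49/19.26 = 2.206 m. Q_B = (1/0.017)·42.49·2.206^(2/3)·√0.00026 = 68.3 m³/s.
Q_A = 80.51 m³/s vs Q_B = 68.3 m³/s, so channel A carries more.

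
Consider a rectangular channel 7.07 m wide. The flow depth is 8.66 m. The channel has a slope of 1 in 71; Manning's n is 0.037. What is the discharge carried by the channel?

Flow area A = b·y = 7.07 × 8.66 = 61.23 m². Wetted perimeter P = b + 2y = 7.07 + 2×8.66 = 24.39 m.
Hydraulic radius R = A/P = 61.23/24.39 = 2.51 m.
Manning's equation: Q = (1/n) A R^(2/3) S^(1/2) = (1/0.037) × 61.23 × 2.51^(2/3) × 0.01408^(1/2) = 363 m³/s.

Q = 363 m³/s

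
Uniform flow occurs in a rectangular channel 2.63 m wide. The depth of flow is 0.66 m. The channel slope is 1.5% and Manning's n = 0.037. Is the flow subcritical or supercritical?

subcritical

Flow area A = b·y = 2.63 × 0.66 = 1.736 m². Wetted perimeter P = b + 2y = 2.63 + 2×0.66 = 3.95 m.
Hydraulic radius R = A/P = 1.736/3.95 = 0.4394 m.
V = (1/n) R^(2/3) √S = (1/0.037) × 0.4394^(2/3) × √0.015 = 1.913 m/s. Hydraulic depth D_h = A/T = 1.736/2.63 = 0.66 m.
Froude number Fr = V/√(g·D_h) = 1.913/√(9.81×0.66) = 0.752, which is less than 1, so the flow is subcritical.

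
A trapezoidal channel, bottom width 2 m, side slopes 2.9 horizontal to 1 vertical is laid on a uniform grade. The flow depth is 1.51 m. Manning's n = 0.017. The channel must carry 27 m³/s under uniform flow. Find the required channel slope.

With bottom width b = 2 m and side slope z = 2.9: A = (b + zy)y = (2 + 2.9×1.51)×1.51 = 9.632 m²; P = b + 2y√(1+z²) = 2 + 2×1.51×3.068 = 11.26 m.
Hydraulic radius R = A/P = 9.632/11.26 = 0.8551 m.
From Manning's equation, S = [nQ / (1 A R^(2/3))]² = [0.017 × 27 / (1 × 9.632 × 0.8551^(2/3))]² = 0.0028.

S = 0.0028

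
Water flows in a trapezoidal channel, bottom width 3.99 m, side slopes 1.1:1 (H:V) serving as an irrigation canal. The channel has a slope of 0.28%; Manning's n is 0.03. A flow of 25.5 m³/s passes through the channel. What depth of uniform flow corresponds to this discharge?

y_n = 2.01 m

Manning's equation rearranged: A R^(2/3) = nQ / (1·√S) = 0.03 × 25.5 / (√0.0028) = 14.46.
Try y = 1.59 m: A R^(2/3) = 9.407 — low.
Try y = 2.01 m: A R^(2/3) = 14.47 — close enough.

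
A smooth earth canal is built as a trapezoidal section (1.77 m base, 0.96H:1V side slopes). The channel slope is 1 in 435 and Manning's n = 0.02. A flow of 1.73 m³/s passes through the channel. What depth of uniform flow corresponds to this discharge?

Manning's equation rearranged: A R^(2/3) = nQ / (1·√S) = 0.02 × 1.73 / (√0.002299) = 0.7216.
Try y = 0.675 m: A R^(2/3) = 0.9559 — too large.
Try y = 0.497 m: A R^(2/3) = 0.5597 — too small.
Try y = 0.575 m: A R^(2/3) = 0.7211 — close enough.

y_n = 0.575 m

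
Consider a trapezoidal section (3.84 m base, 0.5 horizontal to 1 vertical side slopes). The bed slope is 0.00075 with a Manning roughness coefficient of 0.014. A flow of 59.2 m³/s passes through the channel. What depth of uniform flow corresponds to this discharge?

Manning's equation rearranged: A R^(2/3) = nQ / (1·√S) = 0.014 × 59.2 / (√0.00075) = 30.26.
Try y = 2.65 m: A R^(2/3) = 17.14 — short.
Try y = 3.69 m: A R^(2/3) = 30.29 — ≈ 30.26.

y_n = 3.69 m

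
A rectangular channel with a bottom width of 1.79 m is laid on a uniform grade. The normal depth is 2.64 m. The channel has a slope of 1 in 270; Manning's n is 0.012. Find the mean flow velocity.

Flow area A = b·y = 1.79 × 2.64 = 4.726 m². Wetted perimeter P = b + 2y = 1.79 + 2×2.64 = 7.07 m.
Hydraulic radius R = A/P = 4.726/7.07 = 0.6684 m.
From Manning's equation, V = (1/n) R^(2/3) S^(1/2) = (1/0.012) × 0.6684^(2/3) × 0.003704^(1/2) = 3.88 m/s.

V = 3.88 m/s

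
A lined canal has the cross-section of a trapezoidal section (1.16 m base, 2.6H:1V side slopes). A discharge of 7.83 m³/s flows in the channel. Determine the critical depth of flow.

At critical depth, Q² T / (g A³) = 1, i.e. A³/T = Q²/g = 7.83²/9.81 = 6.25.
Trying y = 1.08 m: A³/T = 11.61 — high.
Trying y = 0.807 m: A³/T = 3.394 — low.
Trying y = 0.934 m: A³/T = 6.257 — close enough.

y_c = 0.934 m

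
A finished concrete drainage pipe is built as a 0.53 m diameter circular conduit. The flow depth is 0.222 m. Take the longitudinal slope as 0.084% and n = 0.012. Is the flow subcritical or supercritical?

subcritical

For a circular section of diameter D = 0.53 m at depth y = 0.222 m, the central angle is θ = 2 arccos(1 − 2y/D) = 2.816 rad. Then A = (D²/8)(θ − sin θ) = 0.08762 m² and P = Dθ/2 = 0.7461 m.
Hydraulic radius R = A/P = 0.08762/0.7461 = 0.1174 m.
V = (1/n) R^(2/3) √S = (1/0.012) × 0.1174^(2/3) × √0.00084 = 0.5792 m/s. Hydraulic depth D_h = A/T = 0.08762/0.523 = 0.1675 m.
Froude number Fr = V/√(g·D_h) = 0.5792/√(9.81×0.1675) = 0.452, which is less than 1, so the flow is subcritical.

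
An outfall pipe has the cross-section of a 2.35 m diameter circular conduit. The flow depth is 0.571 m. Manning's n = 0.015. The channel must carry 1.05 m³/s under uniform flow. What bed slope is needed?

For a circular section of diameter D = 2.35 m at depth y = 0.571 m, the central angle is θ = 2 arccos(1 − 2y/D) = 2.062 rad. Then A = (D²/8)(θ − sin θ) = 0.8145 m² and P = Dθ/2 = 2.423 m.
Hydraulic radius R = A/P = 0.8145/2.423 = 0.3362 m.
From Manning's equation, S = [nQ / (1 A R^(2/3))]² = [0.015 × 1.05 / (1 × 0.8145 × 0.3362^(2/3))]² = 0.0016.

S = 0.0016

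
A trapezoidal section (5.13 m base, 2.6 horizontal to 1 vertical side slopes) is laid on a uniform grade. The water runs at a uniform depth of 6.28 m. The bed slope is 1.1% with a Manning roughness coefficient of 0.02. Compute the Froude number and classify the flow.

With bottom width b = 5.13 m and side slope z = 2.6: A = (b + zy)y = (5.13 + 2.6×6.28)×6.28 = 134.8 m²; P = b + 2y√(1+z²) = 5.13 + 2×6.28×2.786 = 40.12 m.
Hydraulic radius R = A/P = 134.8/40.12 = 3.359 m.
V = (1/n) R^(2/3) √S = (1/0.02) × 3.359^(2/3) × √0.011 = 11.76 m/s. Hydraulic depth D_h = A/T = 134.8/37.79 = 3.566 m.
Froude number Fr = V/√(g·D_h) = 11.76/√(9.81×3.566) = 1.99, which is greater than 1, so the flow is supercritical.

supercritical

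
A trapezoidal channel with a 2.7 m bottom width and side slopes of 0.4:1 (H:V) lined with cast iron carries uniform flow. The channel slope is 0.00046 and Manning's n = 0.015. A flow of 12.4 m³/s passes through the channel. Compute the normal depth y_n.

Manning's equation rearranged: A R^(2/3) = nQ / (1·√S) = 0.015 × 12.4 / (√0.00046) = 8.672.
Trying y = 2.77 m: A R^(2/3) = 12.02 — over.
Trying y = 2.28 m: A R^(2/3) = 8.68 — matches.

y_n = 2.28 m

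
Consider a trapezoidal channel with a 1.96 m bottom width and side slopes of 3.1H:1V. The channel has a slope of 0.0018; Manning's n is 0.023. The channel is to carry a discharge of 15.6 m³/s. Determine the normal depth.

y_n = 1.47 m

Manning's equation rearranged: A R^(2/3) = nQ / (1·√S) = 0.023 × 15.6 / (√0.0018) = 8.457.
Try y = 1.03 m: A R^(2/3) = 3.827 — short.
Try y = 1.88 m: A R^(2/3) = 14.94 — over.
Try y = 1.47 m: A R^(2/3) = 8.464 — ≈ 8.457.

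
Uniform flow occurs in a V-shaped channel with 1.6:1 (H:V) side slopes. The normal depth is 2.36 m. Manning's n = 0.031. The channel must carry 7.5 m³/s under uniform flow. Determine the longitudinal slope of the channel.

For a triangular section with side slope z = 1.6: A = zy² = 1.6×2.36² = 8.911 m²; P = 2y√(1+z²) = 2×2.36×1.887 = 8.906 m.
Hydraulic radius R = A/P = 8.911/8.906 = 1.001 m.
From Manning's equation, S = [nQ / (1 A R^(2/3))]² = [0.031 × 7.5 / (1 × 8.911 × 1.001^(2/3))]² = 0.00068.

S = 0.00068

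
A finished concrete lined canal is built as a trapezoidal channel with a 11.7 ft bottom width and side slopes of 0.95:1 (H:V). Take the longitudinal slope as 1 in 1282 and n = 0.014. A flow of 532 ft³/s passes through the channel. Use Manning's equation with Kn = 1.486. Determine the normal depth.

y_n = 5 ft

Manning's equation rearranged: A R^(2/3) = nQ / (1.486·√S) = 0.014 × 532 / (1.486 × √0.00078) = 179.5.
At y = 5.94 ft: A R^(2/3) = 245 — too large.
At y = 3.53 ft: A R^(2/3) = 97.33 — too small.
At y = 5 ft: A R^(2/3) = 179.6 — close enough.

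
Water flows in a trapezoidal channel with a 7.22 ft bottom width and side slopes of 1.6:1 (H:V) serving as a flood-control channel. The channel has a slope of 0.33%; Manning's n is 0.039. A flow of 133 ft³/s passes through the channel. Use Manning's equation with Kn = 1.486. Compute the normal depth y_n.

Manning's equation rearranged: A R^(2/3) = nQ / (1.486·√S) = 0.039 × 133 / (1.486 × √0.0033) = 60.76.
At y = 3.38 ft: A R^(2/3) = 70.81 — high.
At y = 2.51 ft: A R^(2/3) = 40.01 — low.
At y = 3.12 ft: A R^(2/3) = 60.6 — matches.

y_n = 3.12 ft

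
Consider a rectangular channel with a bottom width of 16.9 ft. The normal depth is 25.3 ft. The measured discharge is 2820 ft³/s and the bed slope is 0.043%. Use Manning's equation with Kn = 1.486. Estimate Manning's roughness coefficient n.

n = 0.016

Flow area A = b·y = 16.9 × 25.3 = 427.6 ft². Wetted perimeter P = b + 2y = 16.9 + 2×25.3 = 67.5 ft.
Hydraulic radius R = A/P = 427.6/67.5 = 6.334 ft.
Rearranging Manning's equation: n = (1.486/Q) A R^(2/3) S^(1/2) = (1.486/2820) × 427.6 × 6.334^(2/3) × √0.00043 = 0.016.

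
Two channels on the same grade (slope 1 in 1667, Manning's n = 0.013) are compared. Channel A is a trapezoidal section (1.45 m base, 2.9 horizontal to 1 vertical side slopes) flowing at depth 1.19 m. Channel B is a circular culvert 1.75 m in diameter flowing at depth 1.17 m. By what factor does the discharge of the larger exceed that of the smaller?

Channel A: With bottom width b = 1.45 m and side slope z = 2.9: A = (b + zy)y = (1.45 + 2.9×1.19)×1.19 = 5.832 m²; P = b + 2y√(1+z²) = 1.45 + 2×1.19×3.068 = 8.751 m. Hydraulic radius R = A/P = 5.832/8.751 = 0.6665 m. Q_A = (1/0.013)·5.832·0.6665^(2/3)·√0.0005999 = 8.384 m³/s.
Channel B: For a circular section of diameter D = 1.75 m at depth y = 1.17 m, the central angle is θ = 2 arccos(1 − 2y/D) = 3.829 rad. Then A = (D²/8)(θ − sin θ) = 1.709 m² and P = Dθ/2 = 3.351 m. Hydraulic radius R = A/P = 1.709/3.351 = 0.51 m. Q_B = (1/0.013)·1.709·0.51^(2/3)·√0.0005999 = 2.055 m³/s.
The larger discharge is 8.384 m³/s and the smaller is 2.055 m³/s; the ratio is 4.08.

4.08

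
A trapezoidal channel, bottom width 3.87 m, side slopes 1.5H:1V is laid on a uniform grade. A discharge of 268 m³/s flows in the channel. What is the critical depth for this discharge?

At critical depth, Q² T / (g A³) = 1, i.e. A³/T = Q²/g = 268²/9.81 = 7322.
At y = 3.33 m: A³/T = 1856 — too small.
At y = 4.67 m: A³/T = 7326 — close enough.

y_c = 4.67 m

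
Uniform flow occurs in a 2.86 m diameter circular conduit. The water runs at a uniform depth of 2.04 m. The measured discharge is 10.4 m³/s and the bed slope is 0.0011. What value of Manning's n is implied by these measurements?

n = 0.0141

For a circular section of diameter D = 2.86 m at depth y = 2.04 m, the central angle is θ = 2 arccos(1 − 2y/D) = 4.023 rad. Then A = (D²/8)(θ − sin θ) = 4.902 m² and P = Dθ/2 = 5.753 m.
Hydraulic radius R = A/P = 4.902/5.753 = 0.8521 m.
Rearranging Manning's equation: n = (1/Q) A R^(2/3) S^(1/2) = (1/10.4) × 4.902 × 0.8521^(2/3) × √0.0011 = 0.0141.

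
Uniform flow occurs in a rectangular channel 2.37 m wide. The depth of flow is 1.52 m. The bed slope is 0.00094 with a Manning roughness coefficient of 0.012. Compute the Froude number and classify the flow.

Flow area A = b·y = 2.37 × 1.52 = 3.602 m². Wetted perimeter P = b + 2y = 2.37 + 2×1.52 = 5.41 m.
Hydraulic radius R = A/P = 3.602/5.41 = 0.6659 m.
V = (1/n) R^(2/3) √S = (1/0.012) × 0.6659^(2/3) × √0.00094 = 1.948 m/s. Hydraulic depth D_h = A/T = 3.602/2.37 = 1.52 m.
Froude number Fr = V/√(g·D_h) = 1.948/√(9.81×1.52) = 0.505, which is less than 1, so the flow is subcritical.

subcritical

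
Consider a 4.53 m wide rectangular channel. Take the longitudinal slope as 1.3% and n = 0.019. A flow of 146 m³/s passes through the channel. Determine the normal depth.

y_n = 4.16 m

Manning's equation rearranged: A R^(2/3) = nQ / (1·√S) = 0.019 × 146 / (√0.013) = 24.33.
At y = 3.38 m: A R^(2/3) = 18.76 — low.
At y = 5.16 m: A R^(2/3) = 31.63 — high.
At y = 4.16 m: A R^(2/3) = 24.32 — ≈ 24.33.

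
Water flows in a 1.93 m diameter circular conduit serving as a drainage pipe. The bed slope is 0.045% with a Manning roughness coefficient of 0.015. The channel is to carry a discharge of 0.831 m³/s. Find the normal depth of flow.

Manning's equation rearranged: A R^(2/3) = nQ / (1·√S) = 0.015 × 0.831 / (√0.00045) = 0.5876.
Trying y = 0.56 m: A R^(2/3) = 0.3303 — short.
Trying y = 0.862 m: A R^(2/3) = 0.7397 — over.
Trying y = 0.759 m: A R^(2/3) = 0.5879 — close enough.

y_n = 0.759 m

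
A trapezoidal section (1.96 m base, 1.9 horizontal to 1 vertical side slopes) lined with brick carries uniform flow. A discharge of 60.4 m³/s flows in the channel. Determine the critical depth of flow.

y_c = 2.44 m

At critical depth, Q² T / (g A³) = 1, i.e. A³/T = Q²/g = 60.4²/9.81 = 371.9.
Trying y = 1.72 m: A³/T = 85.58 — short.
Trying y = 2.44 m: A³/T = 371.2 — matches.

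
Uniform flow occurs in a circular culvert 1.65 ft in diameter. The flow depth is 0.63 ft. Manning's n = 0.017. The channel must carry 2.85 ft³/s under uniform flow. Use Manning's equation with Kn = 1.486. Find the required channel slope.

For a circular section of diameter D = 1.65 ft at depth y = 0.63 ft, the central angle is θ = 2 arccos(1 − 2y/D) = 2.664 rad. Then A = (D²/8)(θ − sin θ) = 0.7504 ft² and P = Dθ/2 = 2.198 ft.
Hydraulic radius R = A/P = 0.7504/2.198 = 0.3414 ft.
From Manning's equation, S = [nQ / (1.486 A R^(2/3))]² = [0.017 × 2.85 / (1.486 × 0.7504 × 0.3414^(2/3))]² = 0.00791.

S = 0.00791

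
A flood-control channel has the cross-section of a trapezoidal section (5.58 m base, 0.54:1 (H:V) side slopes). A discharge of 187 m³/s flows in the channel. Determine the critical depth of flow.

y_c = 4.21 m

At critical depth, Q² T / (g A³) = 1, i.e. A³/T = Q²/g = 187²/9.81 = 3565.
Trying y = 4.78 m: A³/T = 5526 — high.
Trying y = 3.67 m: A³/T = 2240 — low.
Trying y = 4.21 m: A³/T = 3569 — matches.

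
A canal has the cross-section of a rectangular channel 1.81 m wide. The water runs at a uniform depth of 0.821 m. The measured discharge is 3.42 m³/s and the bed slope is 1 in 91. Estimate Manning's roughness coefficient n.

n = 0.026

Flow area A = b·y = 1.81 × 0.821 = 1.486 m². Wetted perimeter P = b + 2y = 1.81 + 2×0.821 = 3.452 m.
Hydraulic radius R = A/P = 1.486/3.452 = 0.4305 m.
Rearranging Manning's equation: n = (1/Q) A R^(2/3) S^(1/2) = (1/3.42) × 1.486 × 0.4305^(2/3) × √0.01099 = 0.026.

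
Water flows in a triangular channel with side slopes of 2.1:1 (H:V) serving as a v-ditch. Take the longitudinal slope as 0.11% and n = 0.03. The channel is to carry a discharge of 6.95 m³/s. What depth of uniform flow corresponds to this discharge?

y_n = 1.84 m

Manning's equation rearranged: A R^(2/3) = nQ / (1·√S) = 0.03 × 6.95 / (√0.0011) = 6.287.
Trying y = 2 m: A R^(2/3) = 7.847 — over.
Trying y = 1.84 m: A R^(2/3) = 6.282 — ≈ 6.287.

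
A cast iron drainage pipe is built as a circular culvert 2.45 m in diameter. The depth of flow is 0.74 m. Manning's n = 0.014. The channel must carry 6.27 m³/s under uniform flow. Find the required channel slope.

S = 0.0169

For a circular section of diameter D = 2.45 m at depth y = 0.74 m, the central angle is θ = 2 arccos(1 − 2y/D) = 2.327 rad. Then A = (D²/8)(θ − sin θ) = 1.201 m² and P = Dθ/2 = 2.851 m.
Hydraulic radius R = A/P = 1.201/2.851 = 0.4211 m.
From Manning's equation, S = [nQ / (1 A R^(2/3))]² = [0.014 × 6.27 / (1 × 1.201 × 0.4211^(2/3))]² = 0.0169.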